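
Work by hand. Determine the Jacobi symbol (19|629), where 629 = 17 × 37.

Reciprocity: 19 ≡ 3 and 629 ≡ 1 (mod 4), so (19/629) = +(629/19).
Reduce top mod 19: now compute (2/19).
Pull out 2: since 19 ≡ 3 (mod 8), (2/19) = -1.
Reached (1/19) = 1. Collecting the sign flips along the way, the symbol is -1.

-1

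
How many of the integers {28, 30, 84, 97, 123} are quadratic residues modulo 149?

(28/149) = +1 → QR.
(30/149) = +1 → QR.
(84/149) = -1 → non-residue.
(97/149) = -1 → non-residue.
(123/149) = +1 → QR.
Total quadratic residues among the 5: 3.

3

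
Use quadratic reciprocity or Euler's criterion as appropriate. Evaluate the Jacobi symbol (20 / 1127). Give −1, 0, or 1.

-1

Pull out 2^2: since 1127 ≡ 7 (mod 8), (2/1127) = +1, so (2/1127)^2 = +1.
Reciprocity: 5 ≡ 1 and 1127 ≡ 3 (mod 4), so (5/1127) = +(1127/5).
Reduce top mod 5: now compute (2/5).
Pull out 2: since 5 ≡ 5 (mod 8), (2/5) = -1.
Reached (1/5) = 1. Collecting the sign flips along the way, the symbol is -1.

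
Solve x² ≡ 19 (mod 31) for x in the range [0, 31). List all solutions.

9, 22

Since 31 ≡ 3 (mod 4), a square root of 19 is 19^((31+1)/4) = 19^8 mod 31.
Repeated squaring: 19^2≡20, 19^4≡28, 19^8≡9 (mod 31).
19^8 = 19^(8) ≡ 9 (mod 31).
Check: 9² = 81 ≡ 19 (mod 31). The two roots are 9 and 22.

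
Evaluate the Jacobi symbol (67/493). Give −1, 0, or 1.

1

Reciprocity: 67 ≡ 3 and 493 ≡ 1 (mod 4), so (67/493) = +(493/67).
Reduce top mod 67: now compute (24/67).
Pull out 2^3: since 67 ≡ 3 (mod 8), (2/67) = -1, so (2/67)^3 = -1.
Reciprocity: 3 ≡ 3 and 67 ≡ 3 (mod 4), so (3/67) = −(67/3).
Reduce top mod 3: now compute (1/3).
Reached (1/3) = 1. Collecting the sign flips along the way, the symbol is +1.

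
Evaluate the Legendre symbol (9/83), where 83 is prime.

Reciprocity: 9 ≡ 1 and 83 ≡ 3 (mod 4), so (9/83) = +(83/9).
Reduce top mod 9: now compute (2/9).
Pull out 2: since 9 ≡ 1 (mod 8), (2/9) = +1.
Reached (1/9) = 1. Collecting the sign flips along the way, the symbol is +1.

1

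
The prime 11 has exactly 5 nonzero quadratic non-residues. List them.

Square k = 1,…,5 (k and 11−k give the same square):
1²=1, 2²=4, 3²=9, 4²≡5, 5²≡3 (mod 11).
The residues are {1, 3, 4, 5, 9}; the non-residues are the remaining 5 nonzero classes.

2,6,7,8,10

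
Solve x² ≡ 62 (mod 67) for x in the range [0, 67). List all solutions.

Since 67 ≡ 3 (mod 4), a square root of 62 is 62^((67+1)/4) = 62^17 mod 67.
Repeated squaring: 62^2≡25, 62^4≡22, 62^8≡15, 62^16≡24 (mod 67).
62^17 = 62^(16+1) ≡ 14 (mod 67).
Check: 14² = 196 ≡ 62 (mod 67). The two roots are 14 and 53.

14, 53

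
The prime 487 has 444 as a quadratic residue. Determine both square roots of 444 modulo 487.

159, 328

Since 487 ≡ 3 (mod 4), a square root of 444 is 444^((487+1)/4) = 444^122 mod 487.
Repeated squaring: 444^2≡388, 444^4≡61, 444^8≡312, 444^16≡431, 444^32≡214, 444^64≡18 (mod 487).
444^122 = 444^(64+32+16+8+2) ≡ 328 (mod 487).
Check: 328² = 107584 ≡ 444 (mod 487). The two roots are 159 and 328.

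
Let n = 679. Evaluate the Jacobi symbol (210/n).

Pull out 2: since 679 ≡ 7 (mod 8), (2/679) = +1.
Reciprocity: 105 ≡ 1 and 679 ≡ 3 (mod 4), so (105/679) = +(679/105).
Reduce top mod 105: now compute (49/105).
Reciprocity: 49 ≡ 1 and 105 ≡ 1 (mod 4), so (49/105) = +(105/49).
Reduce top mod 49: now compute (7/49).
Reciprocity: 7 ≡ 3 and 49 ≡ 1 (mod 4), so (7/49) = +(49/7).
Reduce top mod 7: now compute (0/7).
Top reduces to 0: gcd > 1, so the symbol is 0.

0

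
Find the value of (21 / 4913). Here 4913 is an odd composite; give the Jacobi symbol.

1

Reciprocity: 21 ≡ 1 and 4913 ≡ 1 (mod 4), so (21/4913) = +(4913/21).
Reduce top mod 21: now compute (20/21).
Pull out 2^2: since 21 ≡ 5 (mod 8), (2/21) = -1, so (2/21)^2 = +1.
Reciprocity: 5 ≡ 1 and 21 ≡ 1 (mod 4), so (5/21) = +(21/5).
Reduce top mod 5: now compute (1/5).
Reached (1/5) = 1. Collecting the sign flips along the way, the symbol is +1.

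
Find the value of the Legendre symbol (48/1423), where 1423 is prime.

-1

Pull out 2^4: since 1423 ≡ 7 (mod 8), (2/1423) = +1, so (2/1423)^4 = +1.
Reciprocity: 3 ≡ 3 and 1423 ≡ 3 (mod 4), so (3/1423) = −(1423/3).
Reduce top mod 3: now compute (1/3).
Reached (1/3) = 1. Collecting the sign flips along the way, the symbol is -1.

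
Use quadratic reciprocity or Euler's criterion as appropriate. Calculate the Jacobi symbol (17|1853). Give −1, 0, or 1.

Reciprocity: 17 ≡ 1 and 1853 ≡ 1 (mod 4), so (17/1853) = +(1853/17).
Reduce top mod 17: now compute (0/17).
Top reduces to 0: gcd > 1, so the symbol is 0.

0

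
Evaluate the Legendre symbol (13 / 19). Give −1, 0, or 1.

Reciprocity: 13 ≡ 1 and 19 ≡ 3 (mod 4), so (13/19) = +(19/13).
Reduce top mod 13: now compute (6/13).
Pull out 2: since 13 ≡ 5 (mod 8), (2/13) = -1.
Reciprocity: 3 ≡ 3 and 13 ≡ 1 (mod 4), so (3/13) = +(13/3).
Reduce top mod 3: now compute (1/3).
Reached (1/3) = 1. Collecting the sign flips along the way, the symbol is -1.

-1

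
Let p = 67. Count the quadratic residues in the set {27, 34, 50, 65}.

(27/67) = -1 → non-residue.
(34/67) = -1 → non-residue.
(50/67) = -1 → non-residue.
(65/67) = +1 → QR.
Total quadratic residues among the 4: 1.

1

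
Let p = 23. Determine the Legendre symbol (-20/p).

1

First reduce: -20 ≡ 3 (mod 23).
Reciprocity: 3 ≡ 3 and 23 ≡ 3 (mod 4), so (3/23) = −(23/3).
Reduce top mod 3: now compute (2/3).
Pull out 2: since 3 ≡ 3 (mod 8), (2/3) = -1.
Reached (1/3) = 1. Collecting the sign flips along the way, the symbol is +1.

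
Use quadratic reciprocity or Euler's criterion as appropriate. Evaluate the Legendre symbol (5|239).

Reciprocity: 5 ≡ 1 and 239 ≡ 3 (mod 4), so (5/239) = +(239/5).
Reduce top mod 5: now compute (4/5).
Pull out 2^2: since 5 ≡ 5 (mod 8), (2/5) = -1, so (2/5)^2 = +1.
Reached (1/5) = 1. Collecting the sign flips along the way, the symbol is +1.

1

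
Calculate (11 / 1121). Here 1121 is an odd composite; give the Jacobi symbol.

-1

Reciprocity: 11 ≡ 3 and 1121 ≡ 1 (mod 4), so (11/1121) = +(1121/11).
Reduce top mod 11: now compute (10/11).
Pull out 2: since 11 ≡ 3 (mod 8), (2/11) = -1.
Reciprocity: 5 ≡ 1 and 11 ≡ 3 (mod 4), so (5/11) = +(11/5).
Reduce top mod 5: now compute (1/5).
Reached (1/5) = 1. Collecting the sign flips along the way, the symbol is -1.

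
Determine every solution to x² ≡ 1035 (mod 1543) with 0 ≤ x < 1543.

501, 1042

Since 1543 ≡ 3 (mod 4), a square root of 1035 is 1035^((1543+1)/4) = 1035^386 mod 1543.
Repeated squaring: 1035^2≡383, 1035^4≡104, 1035^8≡15, 1035^16≡225, 1035^32≡1249, 1035^64≡28, 1035^128≡784, 1035^256≡542 (mod 1543).
1035^386 = 1035^(256+128+2) ≡ 1042 (mod 1543).
Check: 1042² = 1085764 ≡ 1035 (mod 1543). The two roots are 501 and 1042.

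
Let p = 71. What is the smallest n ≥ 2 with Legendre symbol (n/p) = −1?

7

(2/71) = +1, so 2 is a residue.
(3/71) = +1, so 3 is a residue.
(4/71) = +1, so 4 is a residue.
(5/71) = +1, so 5 is a residue.
(6/71) = +1, so 6 is a residue.
(7/71) = −1, so 7 is the smallest positive non-residue mod 71.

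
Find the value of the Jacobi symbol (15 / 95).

Reciprocity: 15 ≡ 3 and 95 ≡ 3 (mod 4), so (15/95) = −(95/15).
Reduce top mod 15: now compute (5/15).
Reciprocity: 5 ≡ 1 and 15 ≡ 3 (mod 4), so (5/15) = +(15/5).
Reduce top mod 5: now compute (0/5).
Top reduces to 0: gcd > 1, so the symbol is 0.

0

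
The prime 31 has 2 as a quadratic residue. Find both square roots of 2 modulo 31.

Since 31 ≡ 3 (mod 4), a square root of 2 is 2^((31+1)/4) = 2^8 mod 31.
Repeated squaring: 2^2≡4, 2^4≡16, 2^8≡8 (mod 31).
2^8 = 2^(8) ≡ 8 (mod 31).
Check: 8² = 64 ≡ 2 (mod 31). The two roots are 8 and 23.

8, 23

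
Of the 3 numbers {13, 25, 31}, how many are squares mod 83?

2

(13/83) = -1 → non-residue.
(25/83) = +1 → QR.
(31/83) = +1 → QR.
Total quadratic residues among the 3: 2.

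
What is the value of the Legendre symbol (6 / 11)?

Pull out 2: since 11 ≡ 3 (mod 8), (2/11) = -1.
Reciprocity: 3 ≡ 3 and 11 ≡ 3 (mod 4), so (3/11) = −(11/3).
Reduce top mod 3: now compute (2/3).
Pull out 2: since 3 ≡ 3 (mod 8), (2/3) = -1.
Reached (1/3) = 1. Collecting the sign flips along the way, the symbol is -1.

-1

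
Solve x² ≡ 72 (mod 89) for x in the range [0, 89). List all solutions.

28, 61

89 ≡ 1 (mod 4), so we find a root by search.
Trying successive values, 28² = 784 ≡ 72 (mod 89). The other root is 89 − 28 = 61.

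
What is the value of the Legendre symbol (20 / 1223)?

Pull out 2^2: since 1223 ≡ 7 (mod 8), (2/1223) = +1, so (2/1223)^2 = +1.
Reciprocity: 5 ≡ 1 and 1223 ≡ 3 (mod 4), so (5/1223) = +(1223/5).
Reduce top mod 5: now compute (3/5).
Reciprocity: 3 ≡ 3 and 5 ≡ 1 (mod 4), so (3/5) = +(5/3).
Reduce top mod 3: now compute (2/3).
Pull out 2: since 3 ≡ 3 (mod 8), (2/3) = -1.
Reached (1/3) = 1. Collecting the sign flips along the way, the symbol is -1.

-1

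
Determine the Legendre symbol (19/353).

1

Reciprocity: 19 ≡ 3 and 353 ≡ 1 (mod 4), so (19/353) = +(353/19).
Reduce top mod 19: now compute (11/19).
Reciprocity: 11 ≡ 3 and 19 ≡ 3 (mod 4), so (11/19) = −(19/11).
Reduce top mod 11: now compute (8/11).
Pull out 2^3: since 11 ≡ 3 (mod 8), (2/11) = -1, so (2/11)^3 = -1.
Reached (1/11) = 1. Collecting the sign flips along the way, the symbol is +1.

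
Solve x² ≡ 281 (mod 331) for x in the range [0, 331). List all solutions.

Since 331 ≡ 3 (mod 4), a square root of 281 is 281^((331+1)/4) = 281^83 mod 331.
Repeated squaring: 281^2≡183, 281^4≡58, 281^8≡54, 281^16≡268, 281^32≡328, 281^64≡9 (mod 331).
281^83 = 281^(64+16+2+1) ≡ 287 (mod 331).
Check: 287² = 82369 ≡ 281 (mod 331). The two roots are 44 and 287.

44, 287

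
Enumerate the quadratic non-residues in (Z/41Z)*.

Square k = 1,…,20 (k and 41−k give the same square):
1²=1, 2²=4, 3²=9, 4²=16, 5²=25, 6²=36, 7²≡8, 8²≡23, 9²≡40, 10²≡18, 11²≡39, 12²≡21, 13²≡5, 14²≡32, 15²≡20, 16²≡10, 17²≡2, 18²≡37, 19²≡33, 20²≡31 (mod 41).
The residues are {1, 2, 4, 5, 8, 9, 10, 16, 18, 20, 21, 23, 25, 31, 32, 33, 36, 37, 39, 40}; the non-residues are the remaining 20 nonzero classes.

3, 6, 7, 11, 12, 13, 14, 15, 17, 19, 22, 24, 26, 27, 28, 29, 30, 34, 35, 38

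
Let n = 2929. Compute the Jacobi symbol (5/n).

Reciprocity: 5 ≡ 1 and 2929 ≡ 1 (mod 4), so (5/2929) = +(2929/5).
Reduce top mod 5: now compute (4/5).
Pull out 2^2: since 5 ≡ 5 (mod 8), (2/5) = -1, so (2/5)^2 = +1.
Reached (1/5) = 1. Collecting the sign flips along the way, the symbol is +1.

1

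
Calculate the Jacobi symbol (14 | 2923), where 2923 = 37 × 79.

Pull out 2: since 2923 ≡ 3 (mod 8), (2/2923) = -1.
Reciprocity: 7 ≡ 3 and 2923 ≡ 3 (mod 4), so (7/2923) = −(2923/7).
Reduce top mod 7: now compute (4/7).
Pull out 2^2: since 7 ≡ 7 (mod 8), (2/7) = +1, so (2/7)^2 = +1.
Reached (1/7) = 1. Collecting the sign flips along the way, the symbol is +1.

1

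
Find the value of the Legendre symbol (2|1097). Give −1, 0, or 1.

1

Pull out 2: since 1097 ≡ 1 (mod 8), (2/1097) = +1.
Reached (1/1097) = 1. Collecting the sign flips along the way, the symbol is +1.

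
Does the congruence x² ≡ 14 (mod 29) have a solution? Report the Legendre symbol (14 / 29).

Pull out 2: since 29 ≡ 5 (mod 8), (2/29) = -1.
Reciprocity: 7 ≡ 3 and 29 ≡ 1 (mod 4), so (7/29) = +(29/7).
Reduce top mod 7: now compute (1/7).
Reached (1/7) = 1. Collecting the sign flips along the way, the symbol is -1.

-1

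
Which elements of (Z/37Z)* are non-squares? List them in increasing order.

2 5 6 8 13 14 15 17 18 19 20 22 23 24 29 31 32 35

Square k = 1,…,18 (k and 37−k give the same square):
1²=1, 2²=4, 3²=9, 4²=16, 5²=25, 6²=36, 7²≡12, 8²≡27, 9²≡7, 10²≡26, 11²≡10, 12²≡33, 13²≡21, 14²≡11, 15²≡3, 16²≡34, 17²≡30, 18²≡28 (mod 37).
The residues are {1, 3, 4, 7, 9, 10, 11, 12, 16, 21, 25, 26, 27, 28, 30, 33, 34, 36}; the non-residues are the remaining 18 nonzero classes.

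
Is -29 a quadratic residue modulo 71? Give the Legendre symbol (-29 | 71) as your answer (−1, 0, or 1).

Euler's criterion: (-29/71) ≡ 42^35 (mod 71).
42^2 ≡ 60 (mod 71)
42^4 ≡ 50 (mod 71)
42^8 ≡ 15 (mod 71)
42^16 ≡ 12 (mod 71)
42^32 ≡ 2 (mod 71)
42^35 = 42^(32+2+1) ≡ 70 (mod 71).
Result is 70 ≡ −1, so (-29/71) = −1.

-1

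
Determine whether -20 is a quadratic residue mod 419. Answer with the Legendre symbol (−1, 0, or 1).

-1

First reduce: -20 ≡ 399 (mod 419).
Reciprocity: 399 ≡ 3 and 419 ≡ 3 (mod 4), so (399/419) = −(419/399).
Reduce top mod 399: now compute (20/399).
Pull out 2^2: since 399 ≡ 7 (mod 8), (2/399) = +1, so (2/399)^2 = +1.
Reciprocity: 5 ≡ 1 and 399 ≡ 3 (mod 4), so (5/399) = +(399/5).
Reduce top mod 5: now compute (4/5).
Pull out 2^2: since 5 ≡ 5 (mod 8), (2/5) = -1, so (2/5)^2 = +1.
Reached (1/5) = 1. Collecting the sign flips along the way, the symbol is -1.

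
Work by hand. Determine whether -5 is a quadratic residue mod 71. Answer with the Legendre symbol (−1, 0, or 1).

First reduce: -5 ≡ 66 (mod 71).
Pull out 2: since 71 ≡ 7 (mod 8), (2/71) = +1.
Reciprocity: 33 ≡ 1 and 71 ≡ 3 (mod 4), so (33/71) = +(71/33).
Reduce top mod 33: now compute (5/33).
Reciprocity: 5 ≡ 1 and 33 ≡ 1 (mod 4), so (5/33) = +(33/5).
Reduce top mod 5: now compute (3/5).
Reciprocity: 3 ≡ 3 and 5 ≡ 1 (mod 4), so (3/5) = +(5/3).
Reduce top mod 3: now compute (2/3).
Pull out 2: since 3 ≡ 3 (mod 8), (2/3) = -1.
Reached (1/3) = 1. Collecting the sign flips along the way, the symbol is -1.

-1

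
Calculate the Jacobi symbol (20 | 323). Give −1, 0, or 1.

Pull out 2^2: since 323 ≡ 3 (mod 8), (2/323) = -1, so (2/323)^2 = +1.
Reciprocity: 5 ≡ 1 and 323 ≡ 3 (mod 4), so (5/323) = +(323/5).
Reduce top mod 5: now compute (3/5).
Reciprocity: 3 ≡ 3 and 5 ≡ 1 (mod 4), so (3/5) = +(5/3).
Reduce top mod 3: now compute (2/3).
Pull out 2: since 3 ≡ 3 (mod 8), (2/3) = -1.
Reached (1/3) = 1. Collecting the sign flips along the way, the symbol is -1.

-1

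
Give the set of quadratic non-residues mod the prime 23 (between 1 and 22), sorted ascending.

5, 7, 10, 11, 14, 15, 17, 19, 20, 21, 22

Square k = 1,…,11 (k and 23−k give the same square):
1²=1, 2²=4, 3²=9, 4²=16, 5²≡2, 6²≡13, 7²≡3, 8²≡18, 9²≡12, 10²≡8, 11²≡6 (mod 23).
The residues are {1, 2, 3, 4, 6, 8, 9, 12, 13, 16, 18}; the non-residues are the remaining 11 nonzero classes.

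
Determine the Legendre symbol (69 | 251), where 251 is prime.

1

Reciprocity: 69 ≡ 1 and 251 ≡ 3 (mod 4), so (69/251) = +(251/69).
Reduce top mod 69: now compute (44/69).
Pull out 2^2: since 69 ≡ 5 (mod 8), (2/69) = -1, so (2/69)^2 = +1.
Reciprocity: 11 ≡ 3 and 69 ≡ 1 (mod 4), so (11/69) = +(69/11).
Reduce top mod 11: now compute (3/11).
Reciprocity: 3 ≡ 3 and 11 ≡ 3 (mod 4), so (3/11) = −(11/3).
Reduce top mod 3: now compute (2/3).
Pull out 2: since 3 ≡ 3 (mod 8), (2/3) = -1.
Reached (1/3) = 1. Collecting the sign flips along the way, the symbol is +1.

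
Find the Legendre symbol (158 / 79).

0

First reduce: 158 ≡ 0 (mod 79).
Top reduces to 0: gcd > 1, so the symbol is 0.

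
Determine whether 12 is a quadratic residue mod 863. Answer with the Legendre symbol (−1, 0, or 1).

1

Euler's criterion: (12/863) ≡ 12^431 (mod 863).
12^2 ≡ 144 (mod 863)
12^4 ≡ 24 (mod 863)
12^8 ≡ 576 (mod 863)
12^16 ≡ 384 (mod 863)
12^32 ≡ 746 (mod 863)
12^64 ≡ 744 (mod 863)
12^128 ≡ 353 (mod 863)
12^256 ≡ 337 (mod 863)
12^431 = 12^(256+128+32+8+4+2+1) ≡ 1 (mod 863).
Result is 1, so (12/863) = 1.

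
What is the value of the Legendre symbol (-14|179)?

-1

First reduce: -14 ≡ 165 (mod 179).
Reciprocity: 165 ≡ 1 and 179 ≡ 3 (mod 4), so (165/179) = +(179/165).
Reduce top mod 165: now compute (14/165).
Pull out 2: since 165 ≡ 5 (mod 8), (2/165) = -1.
Reciprocity: 7 ≡ 3 and 165 ≡ 1 (mod 4), so (7/165) = +(165/7).
Reduce top mod 7: now compute (4/7).
Pull out 2^2: since 7 ≡ 7 (mod 8), (2/7) = +1, so (2/7)^2 = +1.
Reached (1/7) = 1. Collecting the sign flips along the way, the symbol is -1.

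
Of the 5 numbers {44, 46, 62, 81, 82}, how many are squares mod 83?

2

(44/83) = +1 → QR.
(46/83) = -1 → non-residue.
(62/83) = -1 → non-residue.
(81/83) = +1 → QR.
(82/83) = -1 → non-residue.
Total quadratic residues among the 5: 2.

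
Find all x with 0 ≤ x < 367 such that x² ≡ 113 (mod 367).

150, 217

Since 367 ≡ 3 (mod 4), a square root of 113 is 113^((367+1)/4) = 113^92 mod 367.
Repeated squaring: 113^2≡291, 113^4≡271, 113^8≡41, 113^16≡213, 113^32≡228, 113^64≡237 (mod 367).
113^92 = 113^(64+16+8+4) ≡ 217 (mod 367).
Check: 217² = 47089 ≡ 113 (mod 367). The two roots are 150 and 217.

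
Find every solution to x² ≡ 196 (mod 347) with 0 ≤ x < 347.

Since 347 ≡ 3 (mod 4), a square root of 196 is 196^((347+1)/4) = 196^87 mod 347.
Repeated squaring: 196^2≡246, 196^4≡138, 196^8≡306, 196^16≡293, 196^32≡140, 196^64≡168 (mod 347).
196^87 = 196^(64+16+4+2+1) ≡ 14 (mod 347).
Check: 14² = 196 ≡ 196 (mod 347). The two roots are 14 and 333.

14, 333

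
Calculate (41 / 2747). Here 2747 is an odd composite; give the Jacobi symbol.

0

Reciprocity: 41 ≡ 1 and 2747 ≡ 3 (mod 4), so (41/2747) = +(2747/41).
Reduce top mod 41: now compute (0/41).
Top reduces to 0: gcd > 1, so the symbol is 0.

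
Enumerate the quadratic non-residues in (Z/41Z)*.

3,6,7,11,12,13,14,15,17,19,22,24,26,27,28,29,30,34,35,38

Square k = 1,…,20 (k and 41−k give the same square):
1²=1, 2²=4, 3²=9, 4²=16, 5²=25, 6²=36, 7²≡8, 8²≡23, 9²≡40, 10²≡18, 11²≡39, 12²≡21, 13²≡5, 14²≡32, 15²≡20, 16²≡10, 17²≡2, 18²≡37, 19²≡33, 20²≡31 (mod 41).
The residues are {1, 2, 4, 5, 8, 9, 10, 16, 18, 20, 21, 23, 25, 31, 32, 33, 36, 37, 39, 40}; the non-residues are the remaining 20 nonzero classes.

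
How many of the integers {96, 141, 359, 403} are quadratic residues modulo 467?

1

(96/467) = -1 → non-residue.
(141/467) = +1 → QR.
(359/467) = -1 → non-residue.
(403/467) = -1 → non-residue.
Total quadratic residues among the 4: 1.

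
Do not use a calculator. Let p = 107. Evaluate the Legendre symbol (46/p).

-1

Euler's criterion: (46/107) ≡ 46^53 (mod 107).
46^2 ≡ 83 (mod 107)
46^4 ≡ 41 (mod 107)
46^8 ≡ 76 (mod 107)
46^16 ≡ 105 (mod 107)
46^32 ≡ 4 (mod 107)
46^53 = 46^(32+16+4+1) ≡ 106 (mod 107).
Result is 106 ≡ −1, so (46/107) = −1.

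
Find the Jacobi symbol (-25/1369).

1

First reduce: -25 ≡ 1344 (mod 1369).
Pull out 2^6: since 1369 ≡ 1 (mod 8), (2/1369) = +1, so (2/1369)^6 = +1.
Reciprocity: 21 ≡ 1 and 1369 ≡ 1 (mod 4), so (21/1369) = +(1369/21).
Reduce top mod 21: now compute (4/21).
Pull out 2^2: since 21 ≡ 5 (mod 8), (2/21) = -1, so (2/21)^2 = +1.
Reached (1/21) = 1. Collecting the sign flips along the way, the symbol is +1.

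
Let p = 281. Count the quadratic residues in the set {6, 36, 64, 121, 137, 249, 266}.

5

(6/281) = -1 → non-residue.
(36/281) = +1 → QR.
(64/281) = +1 → QR.
(121/281) = +1 → QR.
(137/281) = +1 → QR.
(249/281) = +1 → QR.
(266/281) = -1 → non-residue.
Total quadratic residues among the 7: 5.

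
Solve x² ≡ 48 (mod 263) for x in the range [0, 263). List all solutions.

92, 171

Since 263 ≡ 3 (mod 4), a square root of 48 is 48^((263+1)/4) = 48^66 mod 263.
Repeated squaring: 48^2≡200, 48^4≡24, 48^8≡50, 48^16≡133, 48^32≡68, 48^64≡153 (mod 263).
48^66 = 48^(64+2) ≡ 92 (mod 263).
Check: 92² = 8464 ≡ 48 (mod 263). The two roots are 92 and 171.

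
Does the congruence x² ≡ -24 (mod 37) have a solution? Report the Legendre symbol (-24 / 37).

Euler's criterion: (-24/37) ≡ 13^18 (mod 37).
13^2 ≡ 21 (mod 37)
13^4 ≡ 34 (mod 37)
13^8 ≡ 9 (mod 37)
13^16 ≡ 7 (mod 37)
13^18 = 13^(16+2) ≡ 36 (mod 37).
Result is 36 ≡ −1, so (-24/37) = −1.

-1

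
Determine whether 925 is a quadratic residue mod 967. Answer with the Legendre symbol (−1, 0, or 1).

Euler's criterion: (925/967) ≡ 925^483 (mod 967).
925^2 ≡ 797 (mod 967)
925^4 ≡ 857 (mod 967)
925^8 ≡ 496 (mod 967)
925^16 ≡ 398 (mod 967)
925^32 ≡ 783 (mod 967)
925^64 ≡ 11 (mod 967)
925^128 ≡ 121 (mod 967)
925^256 ≡ 136 (mod 967)
925^483 = 925^(256+128+64+32+2+1) ≡ 966 (mod 967).
Result is 966 ≡ −1, so (925/967) = −1.

-1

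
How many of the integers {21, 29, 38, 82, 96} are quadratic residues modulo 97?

(21/97) = -1 → non-residue.
(29/97) = -1 → non-residue.
(38/97) = -1 → non-residue.
(82/97) = -1 → non-residue.
(96/97) = +1 → QR.
Total quadratic residues among the 5: 1.

1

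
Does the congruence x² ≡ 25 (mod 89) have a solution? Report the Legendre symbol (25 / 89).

Reciprocity: 25 ≡ 1 and 89 ≡ 1 (mod 4), so (25/89) = +(89/25).
Reduce top mod 25: now compute (14/25).
Pull out 2: since 25 ≡ 1 (mod 8), (2/25) = +1.
Reciprocity: 7 ≡ 3 and 25 ≡ 1 (mod 4), so (7/25) = +(25/7).
Reduce top mod 7: now compute (4/7).
Pull out 2^2: since 7 ≡ 7 (mod 8), (2/7) = +1, so (2/7)^2 = +1.
Reached (1/7) = 1. Collecting the sign flips along the way, the symbol is +1.

1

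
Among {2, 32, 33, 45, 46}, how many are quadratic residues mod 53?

(2/53) = -1 → non-residue.
(32/53) = -1 → non-residue.
(33/53) = -1 → non-residue.
(45/53) = -1 → non-residue.
(46/53) = +1 → QR.
Total quadratic residues among the 5: 1.

1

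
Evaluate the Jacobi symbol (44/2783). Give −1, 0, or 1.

0

Pull out 2^2: since 2783 ≡ 7 (mod 8), (2/2783) = +1, so (2/2783)^2 = +1.
Reciprocity: 11 ≡ 3 and 2783 ≡ 3 (mod 4), so (11/2783) = −(2783/11).
Reduce top mod 11: now compute (0/11).
Top reduces to 0: gcd > 1, so the symbol is 0.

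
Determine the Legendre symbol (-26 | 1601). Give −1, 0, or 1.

First reduce: -26 ≡ 1575 (mod 1601).
Reciprocity: 1575 ≡ 3 and 1601 ≡ 1 (mod 4), so (1575/1601) = +(1601/1575).
Reduce top mod 1575: now compute (26/1575).
Pull out 2: since 1575 ≡ 7 (mod 8), (2/1575) = +1.
Reciprocity: 13 ≡ 1 and 1575 ≡ 3 (mod 4), so (13/1575) = +(1575/13).
Reduce top mod 13: now compute (2/13).
Pull out 2: since 13 ≡ 5 (mod 8), (2/13) = -1.
Reached (1/13) = 1. Collecting the sign flips along the way, the symbol is -1.

-1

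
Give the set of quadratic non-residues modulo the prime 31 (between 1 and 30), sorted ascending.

3, 6, 11, 12, 13, 15, 17, 21, 22, 23, 24, 26, 27, 29, 30

Square k = 1,…,15 (k and 31−k give the same square):
1²=1, 2²=4, 3²=9, 4²=16, 5²=25, 6²≡5, 7²≡18, 8²≡2, 9²≡19, 10²≡7, 11²≡28, 12²≡20, 13²≡14, 14²≡10, 15²≡8 (mod 31).
The residues are {1, 2, 4, 5, 7, 8, 9, 10, 14, 16, 18, 19, 20, 25, 28}; the non-residues are the remaining 15 nonzero classes.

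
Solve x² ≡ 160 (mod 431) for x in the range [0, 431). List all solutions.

84, 347

Since 431 ≡ 3 (mod 4), a square root of 160 is 160^((431+1)/4) = 160^108 mod 431.
Repeated squaring: 160^2≡171, 160^4≡364, 160^8≡179, 160^16≡147, 160^32≡59, 160^64≡33 (mod 431).
160^108 = 160^(64+32+8+4) ≡ 347 (mod 431).
Check: 347² = 120409 ≡ 160 (mod 431). The two roots are 84 and 347.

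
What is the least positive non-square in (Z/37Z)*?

(2/37) = −1, so 2 is the smallest positive non-residue mod 37.

2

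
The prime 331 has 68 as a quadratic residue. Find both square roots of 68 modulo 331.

125, 206

Since 331 ≡ 3 (mod 4), a square root of 68 is 68^((331+1)/4) = 68^83 mod 331.
Repeated squaring: 68^2≡321, 68^4≡100, 68^8≡70, 68^16≡266, 68^32≡253, 68^64≡126 (mod 331).
68^83 = 68^(64+16+2+1) ≡ 125 (mod 331).
Check: 125² = 15625 ≡ 68 (mod 331). The two roots are 125 and 206.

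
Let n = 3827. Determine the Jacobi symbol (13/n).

Reciprocity: 13 ≡ 1 and 3827 ≡ 3 (mod 4), so (13/3827) = +(3827/13).
Reduce top mod 13: now compute (5/13).
Reciprocity: 5 ≡ 1 and 13 ≡ 1 (mod 4), so (5/13) = +(13/5).
Reduce top mod 5: now compute (3/5).
Reciprocity: 3 ≡ 3 and 5 ≡ 1 (mod 4), so (3/5) = +(5/3).
Reduce top mod 3: now compute (2/3).
Pull out 2: since 3 ≡ 3 (mod 8), (2/3) = -1.
Reached (1/3) = 1. Collecting the sign flips along the way, the symbol is -1.

-1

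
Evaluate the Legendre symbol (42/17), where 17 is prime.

First reduce: 42 ≡ 8 (mod 17).
Pull out 2^3: since 17 ≡ 1 (mod 8), (2/17) = +1, so (2/17)^3 = +1.
Reached (1/17) = 1. Collecting the sign flips along the way, the symbol is +1.

1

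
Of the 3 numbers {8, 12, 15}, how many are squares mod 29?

0

(8/29) = -1 → non-residue.
(12/29) = -1 → non-residue.
(15/29) = -1 → non-residue.
Total quadratic residues among the 3: 0.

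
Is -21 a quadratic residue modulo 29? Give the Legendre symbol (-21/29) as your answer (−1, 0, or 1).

-1

First reduce: -21 ≡ 8 (mod 29).
Pull out 2^3: since 29 ≡ 5 (mod 8), (2/29) = -1, so (2/29)^3 = -1.
Reached (1/29) = 1. Collecting the sign flips along the way, the symbol is -1.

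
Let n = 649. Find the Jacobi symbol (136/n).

Pull out 2^3: since 649 ≡ 1 (mod 8), (2/649) = +1, so (2/649)^3 = +1.
Reciprocity: 17 ≡ 1 and 649 ≡ 1 (mod 4), so (17/649) = +(649/17).
Reduce top mod 17: now compute (3/17).
Reciprocity: 3 ≡ 3 and 17 ≡ 1 (mod 4), so (3/17) = +(17/3).
Reduce top mod 3: now compute (2/3).
Pull out 2: since 3 ≡ 3 (mod 8), (2/3) = -1.
Reached (1/3) = 1. Collecting the sign flips along the way, the symbol is -1.

-1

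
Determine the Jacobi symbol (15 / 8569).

Reciprocity: 15 ≡ 3 and 8569 ≡ 1 (mod 4), so (15/8569) = +(8569/15).
Reduce top mod 15: now compute (4/15).
Pull out 2^2: since 15 ≡ 7 (mod 8), (2/15) = +1, so (2/15)^2 = +1.
Reached (1/15) = 1. Collecting the sign flips along the way, the symbol is +1.

1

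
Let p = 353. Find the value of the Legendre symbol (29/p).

Reciprocity: 29 ≡ 1 and 353 ≡ 1 (mod 4), so (29/353) = +(353/29).
Reduce top mod 29: now compute (5/29).
Reciprocity: 5 ≡ 1 and 29 ≡ 1 (mod 4), so (5/29) = +(29/5).
Reduce top mod 5: now compute (4/5).
Pull out 2^2: since 5 ≡ 5 (mod 8), (2/5) = -1, so (2/5)^2 = +1.
Reached (1/5) = 1. Collecting the sign flips along the way, the symbol is +1.

1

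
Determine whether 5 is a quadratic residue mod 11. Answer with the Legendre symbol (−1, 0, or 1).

Reciprocity: 5 ≡ 1 and 11 ≡ 3 (mod 4), so (5/11) = +(11/5).
Reduce top mod 5: now compute (1/5).
Reached (1/5) = 1. Collecting the sign flips along the way, the symbol is +1.

1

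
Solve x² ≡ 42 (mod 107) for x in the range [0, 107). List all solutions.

16, 91

Since 107 ≡ 3 (mod 4), a square root of 42 is 42^((107+1)/4) = 42^27 mod 107.
Repeated squaring: 42^2≡52, 42^4≡29, 42^8≡92, 42^16≡11 (mod 107).
42^27 = 42^(16+8+2+1) ≡ 16 (mod 107).
Check: 16² = 256 ≡ 42 (mod 107). The two roots are 16 and 91.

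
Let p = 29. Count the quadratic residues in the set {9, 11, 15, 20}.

2

(9/29) = +1 → QR.
(11/29) = -1 → non-residue.
(15/29) = -1 → non-residue.
(20/29) = +1 → QR.
Total quadratic residues among the 4: 2.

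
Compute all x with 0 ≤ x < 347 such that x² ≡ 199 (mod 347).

Since 347 ≡ 3 (mod 4), a square root of 199 is 199^((347+1)/4) = 199^87 mod 347.
Repeated squaring: 199^2≡43, 199^4≡114, 199^8≡157, 199^16≡12, 199^32≡144, 199^64≡263 (mod 347).
199^87 = 199^(64+16+4+2+1) ≡ 244 (mod 347).
Check: 244² = 59536 ≡ 199 (mod 347). The two roots are 103 and 244.

103, 244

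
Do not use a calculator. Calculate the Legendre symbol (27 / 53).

-1

Euler's criterion: (27/53) ≡ 27^26 (mod 53).
27^2 ≡ 40 (mod 53)
27^4 ≡ 10 (mod 53)
27^8 ≡ 47 (mod 53)
27^16 ≡ 36 (mod 53)
27^26 = 27^(16+8+2) ≡ 52 (mod 53).
Result is 52 ≡ −1, so (27/53) = −1.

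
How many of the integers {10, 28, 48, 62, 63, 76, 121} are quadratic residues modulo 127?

(10/127) = -1 → non-residue.
(28/127) = -1 → non-residue.
(48/127) = -1 → non-residue.
(62/127) = +1 → QR.
(63/127) = -1 → non-residue.
(76/127) = +1 → QR.
(121/127) = +1 → QR.
Total quadratic residues among the 7: 3.

3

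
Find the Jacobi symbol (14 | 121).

1

Pull out 2: since 121 ≡ 1 (mod 8), (2/121) = +1.
Reciprocity: 7 ≡ 3 and 121 ≡ 1 (mod 4), so (7/121) = +(121/7).
Reduce top mod 7: now compute (2/7).
Pull out 2: since 7 ≡ 7 (mod 8), (2/7) = +1.
Reached (1/7) = 1. Collecting the sign flips along the way, the symbol is +1.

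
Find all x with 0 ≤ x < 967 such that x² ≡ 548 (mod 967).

466, 501

Since 967 ≡ 3 (mod 4), a square root of 548 is 548^((967+1)/4) = 548^242 mod 967.
Repeated squaring: 548^2≡534, 548^4≡858, 548^8≡277, 548^16≡336, 548^32≡724, 548^64≡62, 548^128≡943 (mod 967).
548^242 = 548^(128+64+32+16+2) ≡ 501 (mod 967).
Check: 501² = 251001 ≡ 548 (mod 967). The two roots are 466 and 501.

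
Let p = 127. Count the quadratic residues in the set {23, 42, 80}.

1

(23/127) = -1 → non-residue.
(42/127) = +1 → QR.
(80/127) = -1 → non-residue.
Total quadratic residues among the 3: 1.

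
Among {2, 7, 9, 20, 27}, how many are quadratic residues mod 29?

(2/29) = -1 → non-residue.
(7/29) = +1 → QR.
(9/29) = +1 → QR.
(20/29) = +1 → QR.
(27/29) = -1 → non-residue.
Total quadratic residues among the 5: 3.

3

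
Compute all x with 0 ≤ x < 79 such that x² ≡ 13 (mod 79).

Since 79 ≡ 3 (mod 4), a square root of 13 is 13^((79+1)/4) = 13^20 mod 79.
Repeated squaring: 13^2≡11, 13^4≡42, 13^8≡26, 13^16≡44 (mod 79).
13^20 = 13^(16+4) ≡ 31 (mod 79).
Check: 31² = 961 ≡ 13 (mod 79). The two roots are 31 and 48.

31, 48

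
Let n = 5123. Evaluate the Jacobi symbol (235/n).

0

Reciprocity: 235 ≡ 3 and 5123 ≡ 3 (mod 4), so (235/5123) = −(5123/235).
Reduce top mod 235: now compute (188/235).
Pull out 2^2: since 235 ≡ 3 (mod 8), (2/235) = -1, so (2/235)^2 = +1.
Reciprocity: 47 ≡ 3 and 235 ≡ 3 (mod 4), so (47/235) = −(235/47).
Reduce top mod 47: now compute (0/47).
Top reduces to 0: gcd > 1, so the symbol is 0.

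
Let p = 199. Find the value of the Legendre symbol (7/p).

1

Reciprocity: 7 ≡ 3 and 199 ≡ 3 (mod 4), so (7/199) = −(199/7).
Reduce top mod 7: now compute (3/7).
Reciprocity: 3 ≡ 3 and 7 ≡ 3 (mod 4), so (3/7) = −(7/3).
Reduce top mod 3: now compute (1/3).
Reached (1/3) = 1. Collecting the sign flips along the way, the symbol is +1.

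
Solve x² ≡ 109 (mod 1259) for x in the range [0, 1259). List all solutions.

560, 699

Since 1259 ≡ 3 (mod 4), a square root of 109 is 109^((1259+1)/4) = 109^315 mod 1259.
Repeated squaring: 109^2≡550, 109^4≡340, 109^8≡1031, 109^16≡365, 109^32≡1030, 109^64≡822, 109^128≡860, 109^256≡567 (mod 1259).
109^315 = 109^(256+32+16+8+2+1) ≡ 560 (mod 1259).
Check: 560² = 313600 ≡ 109 (mod 1259). The two roots are 560 and 699.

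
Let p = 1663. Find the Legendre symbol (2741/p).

First reduce: 2741 ≡ 1078 (mod 1663).
Pull out 2: since 1663 ≡ 7 (mod 8), (2/1663) = +1.
Reciprocity: 539 ≡ 3 and 1663 ≡ 3 (mod 4), so (539/1663) = −(1663/539).
Reduce top mod 539: now compute (46/539).
Pull out 2: since 539 ≡ 3 (mod 8), (2/539) = -1.
Reciprocity: 23 ≡ 3 and 539 ≡ 3 (mod 4), so (23/539) = −(539/23).
Reduce top mod 23: now compute (10/23).
Pull out 2: since 23 ≡ 7 (mod 8), (2/23) = +1.
Reciprocity: 5 ≡ 1 and 23 ≡ 3 (mod 4), so (5/23) = +(23/5).
Reduce top mod 5: now compute (3/5).
Reciprocity: 3 ≡ 3 and 5 ≡ 1 (mod 4), so (3/5) = +(5/3).
Reduce top mod 3: now compute (2/3).
Pull out 2: since 3 ≡ 3 (mod 8), (2/3) = -1.
Reached (1/3) = 1. Collecting the sign flips along the way, the symbol is +1.

1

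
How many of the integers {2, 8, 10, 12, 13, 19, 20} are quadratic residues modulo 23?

4

(2/23) = +1 → QR.
(8/23) = +1 → QR.
(10/23) = -1 → non-residue.
(12/23) = +1 → QR.
(13/23) = +1 → QR.
(19/23) = -1 → non-residue.
(20/23) = -1 → non-residue.
Total quadratic residues among the 7: 4.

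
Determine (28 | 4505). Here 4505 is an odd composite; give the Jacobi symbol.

1

Pull out 2^2: since 4505 ≡ 1 (mod 8), (2/4505) = +1, so (2/4505)^2 = +1.
Reciprocity: 7 ≡ 3 and 4505 ≡ 1 (mod 4), so (7/4505) = +(4505/7).
Reduce top mod 7: now compute (4/7).
Pull out 2^2: since 7 ≡ 7 (mod 8), (2/7) = +1, so (2/7)^2 = +1.
Reached (1/7) = 1. Collecting the sign flips along the way, the symbol is +1.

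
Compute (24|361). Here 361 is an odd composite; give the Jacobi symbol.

1

Pull out 2^3: since 361 ≡ 1 (mod 8), (2/361) = +1, so (2/361)^3 = +1.
Reciprocity: 3 ≡ 3 and 361 ≡ 1 (mod 4), so (3/361) = +(361/3).
Reduce top mod 3: now compute (1/3).
Reached (1/3) = 1. Collecting the sign flips along the way, the symbol is +1.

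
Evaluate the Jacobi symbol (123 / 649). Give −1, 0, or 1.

Reciprocity: 123 ≡ 3 and 649 ≡ 1 (mod 4), so (123/649) = +(649/123).
Reduce top mod 123: now compute (34/123).
Pull out 2: since 123 ≡ 3 (mod 8), (2/123) = -1.
Reciprocity: 17 ≡ 1 and 123 ≡ 3 (mod 4), so (17/123) = +(123/17).
Reduce top mod 17: now compute (4/17).
Pull out 2^2: since 17 ≡ 1 (mod 8), (2/17) = +1, so (2/17)^2 = +1.
Reached (1/17) = 1. Collecting the sign flips along the way, the symbol is -1.

-1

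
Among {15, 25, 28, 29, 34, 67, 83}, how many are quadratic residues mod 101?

1

(15/101) = -1 → non-residue.
(25/101) = +1 → QR.
(28/101) = -1 → non-residue.
(29/101) = -1 → non-residue.
(34/101) = -1 → non-residue.
(67/101) = -1 → non-residue.
(83/101) = -1 → non-residue.
Total quadratic residues among the 7: 1.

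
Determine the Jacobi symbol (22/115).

1

Pull out 2: since 115 ≡ 3 (mod 8), (2/115) = -1.
Reciprocity: 11 ≡ 3 and 115 ≡ 3 (mod 4), so (11/115) = −(115/11).
Reduce top mod 11: now compute (5/11).
Reciprocity: 5 ≡ 1 and 11 ≡ 3 (mod 4), so (5/11) = +(11/5).
Reduce top mod 5: now compute (1/5).
Reached (1/5) = 1. Collecting the sign flips along the way, the symbol is +1.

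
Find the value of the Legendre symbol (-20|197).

-1

First reduce: -20 ≡ 177 (mod 197).
Reciprocity: 177 ≡ 1 and 197 ≡ 1 (mod 4), so (177/197) = +(197/177).
Reduce top mod 177: now compute (20/177).
Pull out 2^2: since 177 ≡ 1 (mod 8), (2/177) = +1, so (2/177)^2 = +1.
Reciprocity: 5 ≡ 1 and 177 ≡ 1 (mod 4), so (5/177) = +(177/5).
Reduce top mod 5: now compute (2/5).
Pull out 2: since 5 ≡ 5 (mod 8), (2/5) = -1.
Reached (1/5) = 1. Collecting the sign flips along the way, the symbol is -1.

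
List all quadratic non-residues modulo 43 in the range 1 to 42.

2,3,5,7,8,12,18,19,20,22,26,27,28,29,30,32,33,34,37,39,42

Square k = 1,…,21 (k and 43−k give the same square):
1²=1, 2²=4, 3²=9, 4²=16, 5²=25, 6²=36, 7²≡6, 8²≡21, 9²≡38, 10²≡14, 11²≡35, 12²≡15, 13²≡40, 14²≡24, 15²≡10, 16²≡41, 17²≡31, 18²≡23, 19²≡17, 20²≡13, 21²≡11 (mod 43).
The residues are {1, 4, 6, 9, 10, 11, 13, 14, 15, 16, 17, 21, 23, 24, 25, 31, 35, 36, 38, 40, 41}; the non-residues are the remaining 21 nonzero classes.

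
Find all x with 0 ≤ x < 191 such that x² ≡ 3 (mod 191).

Since 191 ≡ 3 (mod 4), a square root of 3 is 3^((191+1)/4) = 3^48 mod 191.
Repeated squaring: 3^2≡9, 3^4≡81, 3^8≡67, 3^16≡96, 3^32≡48 (mod 191).
3^48 = 3^(32+16) ≡ 24 (mod 191).
Check: 24² = 576 ≡ 3 (mod 191). The two roots are 24 and 167.

24, 167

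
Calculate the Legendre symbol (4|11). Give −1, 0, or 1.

Euler's criterion: (4/11) ≡ 4^5 (mod 11).
4^2 ≡ 5 (mod 11)
4^4 ≡ 3 (mod 11)
4^5 = 4^(4+1) ≡ 1 (mod 11).
Result is 1, so (4/11) = 1.

1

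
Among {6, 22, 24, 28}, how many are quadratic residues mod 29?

4

(6/29) = +1 → QR.
(22/29) = +1 → QR.
(24/29) = +1 → QR.
(28/29) = +1 → QR.
Total quadratic residues among the 4: 4.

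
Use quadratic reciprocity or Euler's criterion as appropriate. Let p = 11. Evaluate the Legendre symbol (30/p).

First reduce: 30 ≡ 8 (mod 11).
Pull out 2^3: since 11 ≡ 3 (mod 8), (2/11) = -1, so (2/11)^3 = -1.
Reached (1/11) = 1. Collecting the sign flips along the way, the symbol is -1.

-1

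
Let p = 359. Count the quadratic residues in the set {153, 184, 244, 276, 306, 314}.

4

(153/359) = +1 → QR.
(184/359) = +1 → QR.
(244/359) = -1 → non-residue.
(276/359) = +1 → QR.
(306/359) = +1 → QR.
(314/359) = -1 → non-residue.
Total quadratic residues among the 6: 4.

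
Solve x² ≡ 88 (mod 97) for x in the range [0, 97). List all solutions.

97 ≡ 1 (mod 4), so we find a root by search.
Trying successive values, 31² = 961 ≡ 88 (mod 97). The other root is 97 − 31 = 66.

31, 66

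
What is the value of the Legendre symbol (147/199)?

Euler's criterion: (147/199) ≡ 147^99 (mod 199).
147^2 ≡ 117 (mod 199)
147^4 ≡ 157 (mod 199)
147^8 ≡ 172 (mod 199)
147^16 ≡ 132 (mod 199)
147^32 ≡ 111 (mod 199)
147^64 ≡ 182 (mod 199)
147^99 = 147^(64+32+2+1) ≡ 198 (mod 199).
Result is 198 ≡ −1, so (147/199) = −1.

-1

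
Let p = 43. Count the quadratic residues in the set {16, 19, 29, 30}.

1

(16/43) = +1 → QR.
(19/43) = -1 → non-residue.
(29/43) = -1 → non-residue.
(30/43) = -1 → non-residue.
Total quadratic residues among the 4: 1.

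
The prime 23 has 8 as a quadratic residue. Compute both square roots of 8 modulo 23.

10, 13

Since 23 ≡ 3 (mod 4), a square root of 8 is 8^((23+1)/4) = 8^6 mod 23.
Repeated squaring: 8^2≡18, 8^4≡2 (mod 23).
8^6 = 8^(4+2) ≡ 13 (mod 23).
Check: 13² = 169 ≡ 8 (mod 23). The two roots are 10 and 13.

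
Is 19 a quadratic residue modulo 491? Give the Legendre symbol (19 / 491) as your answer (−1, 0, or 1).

Euler's criterion: (19/491) ≡ 19^245 (mod 491).
19^2 ≡ 361 (mod 491)
19^4 ≡ 206 (mod 491)
19^8 ≡ 210 (mod 491)
19^16 ≡ 401 (mod 491)
19^32 ≡ 244 (mod 491)
19^64 ≡ 125 (mod 491)
19^128 ≡ 404 (mod 491)
19^245 = 19^(128+64+32+16+4+1) ≡ 490 (mod 491).
Result is 490 ≡ −1, so (19/491) = −1.

-1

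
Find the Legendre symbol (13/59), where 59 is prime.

-1

Reciprocity: 13 ≡ 1 and 59 ≡ 3 (mod 4), so (13/59) = +(59/13).
Reduce top mod 13: now compute (7/13).
Reciprocity: 7 ≡ 3 and 13 ≡ 1 (mod 4), so (7/13) = +(13/7).
Reduce top mod 7: now compute (6/7).
Pull out 2: since 7 ≡ 7 (mod 8), (2/7) = +1.
Reciprocity: 3 ≡ 3 and 7 ≡ 3 (mod 4), so (3/7) = −(7/3).
Reduce top mod 3: now compute (1/3).
Reached (1/3) = 1. Collecting the sign flips along the way, the symbol is -1.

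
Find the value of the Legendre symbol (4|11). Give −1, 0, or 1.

1

Euler's criterion: (4/11) ≡ 4^5 (mod 11).
4^2 ≡ 5 (mod 11)
4^4 ≡ 3 (mod 11)
4^5 = 4^(4+1) ≡ 1 (mod 11).
Result is 1, so (4/11) = 1.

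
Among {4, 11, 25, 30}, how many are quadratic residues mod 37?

(4/37) = +1 → QR.
(11/37) = +1 → QR.
(25/37) = +1 → QR.
(30/37) = +1 → QR.
Total quadratic residues among the 4: 4.

4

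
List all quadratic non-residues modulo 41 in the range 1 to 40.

Square k = 1,…,20 (k and 41−k give the same square):
1²=1, 2²=4, 3²=9, 4²=16, 5²=25, 6²=36, 7²≡8, 8²≡23, 9²≡40, 10²≡18, 11²≡39, 12²≡21, 13²≡5, 14²≡32, 15²≡20, 16²≡10, 17²≡2, 18²≡37, 19²≡33, 20²≡31 (mod 41).
The residues are {1, 2, 4, 5, 8, 9, 10, 16, 18, 20, 21, 23, 25, 31, 32, 33, 36, 37, 39, 40}; the non-residues are the remaining 20 nonzero classes.

3,6,7,11,12,13,14,15,17,19,22,24,26,27,28,29,30,34,35,38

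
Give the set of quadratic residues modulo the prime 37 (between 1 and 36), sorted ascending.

Square k = 1,…,18 (k and 37−k give the same square):
1²=1, 2²=4, 3²=9, 4²=16, 5²=25, 6²=36, 7²≡12, 8²≡27, 9²≡7, 10²≡26, 11²≡10, 12²≡33, 13²≡21, 14²≡11, 15²≡3, 16²≡34, 17²≡30, 18²≡28 (mod 37).
So the quadratic residues mod 37 are {1, 3, 4, 7, 9, 10, 11, 12, 16, 21, 25, 26, 27, 28, 30, 33, 34, 36}.

1 3 4 7 9 10 11 12 16 21 25 26 27 28 30 33 34 36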